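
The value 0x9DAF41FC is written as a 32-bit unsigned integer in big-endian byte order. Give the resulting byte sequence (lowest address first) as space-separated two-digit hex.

9D AF 41 FC

Split into bytes (most-significant first): 9D AF 41 FC.
Big-endian: lowest address holds the most-significant byte.
So the memory order matches the most-significant-first order: 9D AF 41 FC.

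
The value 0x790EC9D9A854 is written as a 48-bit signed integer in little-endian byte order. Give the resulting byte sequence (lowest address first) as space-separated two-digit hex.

Split into bytes (most-significant first): 79 0E C9 D9 A8 54.
Little-endian: lowest address holds the least-significant byte.
So at ascending addresses the bytes are 54 A8 D9 C9 0E 79.

54 A8 D9 C9 0E 79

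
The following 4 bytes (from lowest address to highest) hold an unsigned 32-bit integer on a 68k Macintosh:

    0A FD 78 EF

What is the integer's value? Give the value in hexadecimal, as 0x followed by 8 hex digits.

0x0AFD78EF

In big-endian order the high byte comes first in memory.
The bytes are already most-significant first: 0x0AFD78EF.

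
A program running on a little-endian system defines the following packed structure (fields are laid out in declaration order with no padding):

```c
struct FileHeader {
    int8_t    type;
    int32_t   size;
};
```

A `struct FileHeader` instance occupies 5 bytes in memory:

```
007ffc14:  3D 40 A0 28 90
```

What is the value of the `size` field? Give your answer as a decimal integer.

-1876385728

`size` follows `type` (1 byte), so it starts at byte offset 1 and occupies 4 bytes.
Bytes at offsets 1..4: 40 A0 28 90.
Little-endian: lowest address holds the least-significant byte.
Reassemble most-significant byte first: 90 28 A0 40 → 0x9028A040.
Top bit is set, so as a signed 32-bit value this is 0x9028A040 − 2^32 = -1876385728.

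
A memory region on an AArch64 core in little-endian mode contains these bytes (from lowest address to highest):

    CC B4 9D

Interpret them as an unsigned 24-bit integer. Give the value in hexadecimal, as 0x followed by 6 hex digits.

0x9DB4CC

Little-endian: lowest address holds the least-significant byte.
Reassemble most-significant byte first: 9D B4 CC → 0x9DB4CC.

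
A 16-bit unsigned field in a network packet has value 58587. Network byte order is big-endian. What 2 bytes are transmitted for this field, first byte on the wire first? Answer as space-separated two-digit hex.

58587 in hexadecimal, padded to 16 bits, is 0xE4DB.
Split into bytes (most-significant first): E4 DB.
Big-endian: lowest address holds the most-significant byte.
So the memory order matches the most-significant-first order: E4 DB.

E4 DB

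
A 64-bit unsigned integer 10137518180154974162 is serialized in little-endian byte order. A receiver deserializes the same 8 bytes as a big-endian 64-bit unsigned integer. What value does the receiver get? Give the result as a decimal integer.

10137518180154974162 in 64-bit hexadecimal is 0x8CAFB312F0339FD2.
Stored little-endian, the bytes at ascending addresses are D2 9F 33 F0 12 B3 AF 8C.
Read back as big-endian, the last byte is least significant, giving 0xD29F33F012B3AF8C.
0xD29F33F012B3AF8C = 15176906375460794252.

15176906375460794252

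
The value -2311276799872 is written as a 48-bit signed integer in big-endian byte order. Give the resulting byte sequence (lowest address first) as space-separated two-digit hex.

FD E5 DD 2A D8 80

Two's complement of -2311276799872 in 48 bits: 2311276799872 = 0x021A22D52780; invert → 0xFDE5DD2AD87F; add 1 → 0xFDE5DD2AD880.
Split into bytes (most-significant first): FD E5 DD 2A D8 80.
In big-endian order the high byte comes first in memory.
So the memory order matches the most-significant-first order: FD E5 DD 2A D8 80.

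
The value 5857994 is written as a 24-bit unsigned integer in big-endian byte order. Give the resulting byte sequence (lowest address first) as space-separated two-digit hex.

59 62 CA

5857994 in hexadecimal, padded to 24 bits, is 0x5962CA.
Split into bytes (most-significant first): 59 62 CA.
Big-endian stores the most-significant byte at the lowest address.
So the memory order matches the most-significant-first order: 59 62 CA.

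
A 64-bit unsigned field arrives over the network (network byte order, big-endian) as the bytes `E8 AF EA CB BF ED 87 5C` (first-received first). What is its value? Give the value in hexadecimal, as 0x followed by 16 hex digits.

Big-endian stores the most-significant byte at the lowest address.
The bytes are already most-significant first: 0xE8AFEACBBFED875C.

0xE8AFEACBBFED875C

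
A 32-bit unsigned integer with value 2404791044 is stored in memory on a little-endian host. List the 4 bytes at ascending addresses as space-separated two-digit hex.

2404791044 in hexadecimal, padded to 32 bits, is 0x8F563304.
Split into bytes (most-significant first): 8F 56 33 04.
In little-endian order the low byte comes first in memory.
So at ascending addresses the bytes are 04 33 56 8F.

04 33 56 8F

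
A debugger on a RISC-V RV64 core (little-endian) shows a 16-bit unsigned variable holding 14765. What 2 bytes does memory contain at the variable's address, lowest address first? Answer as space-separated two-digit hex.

14765 in hexadecimal, padded to 16 bits, is 0x39AD.
Split into bytes (most-significant first): 39 AD.
Little-endian stores the least-significant byte at the lowest address.
So at ascending addresses the bytes are AD 39.

AD 39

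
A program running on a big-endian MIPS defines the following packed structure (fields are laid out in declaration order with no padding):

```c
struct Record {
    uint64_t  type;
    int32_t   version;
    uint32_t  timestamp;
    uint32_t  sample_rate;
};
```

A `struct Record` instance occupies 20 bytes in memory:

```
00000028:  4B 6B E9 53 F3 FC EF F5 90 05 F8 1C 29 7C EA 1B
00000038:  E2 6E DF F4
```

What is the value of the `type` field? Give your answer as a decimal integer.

5434693922137632757

`type` is the first field, at byte offset 0, occupying 8 bytes.
Bytes at offsets 0..7: 4B 6B E9 53 F3 FC EF F5.
In big-endian order the high byte comes first in memory.
The bytes are already most-significant first: 0x4B6BE953F3FCEFF5.
0x4B6BE953F3FCEFF5 = 5434693922137632757.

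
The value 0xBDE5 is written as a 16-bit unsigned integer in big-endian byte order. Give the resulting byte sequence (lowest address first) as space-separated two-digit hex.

BD E5

Split into bytes (most-significant first): BD E5.
Big-endian stores the most-significant byte at the lowest address.
So the memory order matches the most-significant-first order: BD E5.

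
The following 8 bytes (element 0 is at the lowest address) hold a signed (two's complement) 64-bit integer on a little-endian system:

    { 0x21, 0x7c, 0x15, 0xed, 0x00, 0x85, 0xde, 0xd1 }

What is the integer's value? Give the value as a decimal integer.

In little-endian order the low byte comes first in memory.
Reassemble most-significant byte first: D1 DE 85 00 ED 15 7C 21 → 0xD1DE8500ED157C21.
Top bit is set, so as a signed 64-bit value this is 0xD1DE8500ED157C21 − 2^64 = -3324073235928744927.

-3324073235928744927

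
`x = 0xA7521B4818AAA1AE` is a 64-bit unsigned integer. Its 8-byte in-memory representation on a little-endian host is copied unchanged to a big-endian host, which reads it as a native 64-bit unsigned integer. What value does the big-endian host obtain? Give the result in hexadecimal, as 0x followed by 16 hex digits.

0xAEA1AA18481B52A7

Stored little-endian, the bytes at ascending addresses are AE A1 AA 18 48 1B 52 A7.
Read back as big-endian, the last byte is least significant, giving 0xAEA1AA18481B52A7.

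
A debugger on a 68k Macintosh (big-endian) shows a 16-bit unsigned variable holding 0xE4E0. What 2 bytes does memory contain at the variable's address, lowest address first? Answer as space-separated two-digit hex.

Split into bytes (most-significant first): E4 E0.
In big-endian order the high byte comes first in memory.
So the memory order matches the most-significant-first order: E4 E0.

E4 E0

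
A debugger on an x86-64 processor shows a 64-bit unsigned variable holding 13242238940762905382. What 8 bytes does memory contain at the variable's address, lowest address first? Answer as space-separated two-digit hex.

26 9B 04 FF 27 E2 C5 B7

13242238940762905382 in hexadecimal, padded to 64 bits, is 0xB7C5E227FF049B26.
Split into bytes (most-significant first): B7 C5 E2 27 FF 04 9B 26.
In little-endian order the low byte comes first in memory.
So at ascending addresses the bytes are 26 9B 04 FF 27 E2 C5 B7.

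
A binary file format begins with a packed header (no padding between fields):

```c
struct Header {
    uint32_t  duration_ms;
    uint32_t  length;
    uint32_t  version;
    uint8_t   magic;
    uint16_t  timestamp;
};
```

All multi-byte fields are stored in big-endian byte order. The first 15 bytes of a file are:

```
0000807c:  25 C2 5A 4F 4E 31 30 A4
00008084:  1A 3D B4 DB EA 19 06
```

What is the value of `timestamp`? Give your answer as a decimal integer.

`timestamp` follows `duration_ms` (4 B), `length` (4 B), `version` (4 B), `magic` (1 B), so it starts at offset 4 + 4 + 4 + 1 = 13 and occupies 2 bytes.
Bytes at offsets 13..14: 19 06.
Big-endian: lowest address holds the most-significant byte.
The bytes are already most-significant first: 0x1906.
0x1906 = 6406.

6406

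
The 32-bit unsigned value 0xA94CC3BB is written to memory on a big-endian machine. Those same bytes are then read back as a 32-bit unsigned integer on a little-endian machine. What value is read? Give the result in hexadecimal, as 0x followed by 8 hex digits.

0xBBC34CA9

Stored big-endian, the bytes at ascending addresses are A9 4C C3 BB.
Read back as little-endian, the first byte is least significant, giving 0xBBC34CA9.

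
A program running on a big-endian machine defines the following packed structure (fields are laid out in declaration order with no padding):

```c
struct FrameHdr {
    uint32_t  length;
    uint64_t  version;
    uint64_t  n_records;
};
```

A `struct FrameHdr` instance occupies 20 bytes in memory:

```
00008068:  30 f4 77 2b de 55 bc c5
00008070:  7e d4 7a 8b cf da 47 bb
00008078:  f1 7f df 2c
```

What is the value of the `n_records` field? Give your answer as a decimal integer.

`n_records` follows `length` (4 B), `version` (8 B), so it starts at offset 4 + 8 = 12 and occupies 8 bytes.
Bytes at offsets 12..19: CF DA 47 BB F1 7F DF 2C.
In big-endian order the high byte comes first in memory.
The bytes are already most-significant first: 0xCFDA47BBF17FDF2C.
0xCFDA47BBF17FDF2C = 14977362383310151468.

14977362383310151468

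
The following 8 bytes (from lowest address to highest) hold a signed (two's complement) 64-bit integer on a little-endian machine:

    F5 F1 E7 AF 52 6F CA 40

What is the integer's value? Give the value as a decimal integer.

Little-endian: lowest address holds the least-significant byte.
Reassemble most-significant byte first: 40 CA 6F 52 AF E7 F1 F5 → 0x40CA6F52AFE7F1F5.
0x40CA6F52AFE7F1F5 = 4668666364652155381.

4668666364652155381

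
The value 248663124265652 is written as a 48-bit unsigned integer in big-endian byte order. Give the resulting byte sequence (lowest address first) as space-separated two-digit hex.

E2 28 65 30 CA B4

248663124265652 in hexadecimal, padded to 48 bits, is 0xE2286530CAB4.
Split into bytes (most-significant first): E2 28 65 30 CA B4.
Big-endian stores the most-significant byte at the lowest address.
So the memory order matches the most-significant-first order: E2 28 65 30 CA B4.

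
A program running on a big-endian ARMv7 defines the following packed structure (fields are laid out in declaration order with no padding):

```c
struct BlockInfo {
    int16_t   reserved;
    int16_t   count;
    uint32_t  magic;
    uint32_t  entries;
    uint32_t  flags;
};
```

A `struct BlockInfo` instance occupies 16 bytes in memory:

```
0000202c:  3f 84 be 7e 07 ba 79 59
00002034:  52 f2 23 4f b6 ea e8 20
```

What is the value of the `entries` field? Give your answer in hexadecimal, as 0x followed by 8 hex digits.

0x52F2234F

`entries` follows `reserved` (2 B), `count` (2 B), `magic` (4 B), so it starts at offset 2 + 2 + 4 = 8 and occupies 4 bytes.
Bytes at offsets 8..11: 52 F2 23 4F.
Big-endian: lowest address holds the most-significant byte.
The bytes are already most-significant first: 0x52F2234F.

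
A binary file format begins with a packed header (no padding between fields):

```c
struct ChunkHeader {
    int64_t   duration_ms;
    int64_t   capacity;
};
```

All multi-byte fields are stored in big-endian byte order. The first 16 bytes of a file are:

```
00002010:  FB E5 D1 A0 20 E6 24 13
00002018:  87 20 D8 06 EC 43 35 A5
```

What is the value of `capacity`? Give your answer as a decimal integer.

-8709724155089308251

`capacity` follows `duration_ms` (8 bytes), so it starts at byte offset 8 and occupies 8 bytes.
Bytes at offsets 8..15: 87 20 D8 06 EC 43 35 A5.
Big-endian: lowest address holds the most-significant byte.
The bytes are already most-significant first: 0x8720D806EC4335A5.
Top bit is set, so as a signed 64-bit value this is 0x8720D806EC4335A5 − 2^64 = -8709724155089308251.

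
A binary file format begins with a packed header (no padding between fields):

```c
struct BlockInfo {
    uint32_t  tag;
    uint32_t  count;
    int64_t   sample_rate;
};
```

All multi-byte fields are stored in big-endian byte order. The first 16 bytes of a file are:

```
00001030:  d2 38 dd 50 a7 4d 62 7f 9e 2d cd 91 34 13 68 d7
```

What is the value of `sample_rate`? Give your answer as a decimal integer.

`sample_rate` follows `tag` (4 B), `count` (4 B), so it starts at offset 4 + 4 = 8 and occupies 8 bytes.
Bytes at offsets 8..15: 9E 2D CD 91 34 13 68 D7.
Big-endian: lowest address holds the most-significant byte.
The bytes are already most-significant first: 0x9E2DCD91341368D7.
Top bit is set, so as a signed 64-bit value this is 0x9E2DCD91341368D7 − 2^64 = -7048751818237318953.

-7048751818237318953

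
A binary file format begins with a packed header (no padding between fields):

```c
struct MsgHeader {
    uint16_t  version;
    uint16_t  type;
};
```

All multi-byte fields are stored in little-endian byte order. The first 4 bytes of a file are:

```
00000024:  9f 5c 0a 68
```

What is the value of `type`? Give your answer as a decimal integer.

`type` follows `version` (2 bytes), so it starts at byte offset 2 and occupies 2 bytes.
Bytes at offsets 2..3: 0A 68.
Little-endian: lowest address holds the least-significant byte.
Reassemble most-significant byte first: 68 0A → 0x680A.
0x680A = 26634.

26634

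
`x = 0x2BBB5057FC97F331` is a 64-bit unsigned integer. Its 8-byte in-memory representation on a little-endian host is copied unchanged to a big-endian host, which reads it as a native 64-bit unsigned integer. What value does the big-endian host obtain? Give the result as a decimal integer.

Stored little-endian, the bytes at ascending addresses are 31 F3 97 FC 57 50 BB 2B.
Read back as big-endian, the last byte is least significant, giving 0x31F397FC5750BB2B.
0x31F397FC5750BB2B = 3599387637251619627.

3599387637251619627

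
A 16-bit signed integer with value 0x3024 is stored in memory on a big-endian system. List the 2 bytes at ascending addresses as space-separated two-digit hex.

30 24

Split into bytes (most-significant first): 30 24.
Big-endian: lowest address holds the most-significant byte.
So the memory order matches the most-significant-first order: 30 24.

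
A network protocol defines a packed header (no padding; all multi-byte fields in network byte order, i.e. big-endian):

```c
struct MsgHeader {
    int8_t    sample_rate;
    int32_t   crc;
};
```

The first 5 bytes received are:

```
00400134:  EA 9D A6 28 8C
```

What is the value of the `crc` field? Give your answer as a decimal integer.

`crc` follows `sample_rate` (1 byte), so it starts at byte offset 1 and occupies 4 bytes.
Bytes at offsets 1..4: 9D A6 28 8C.
Big-endian stores the most-significant byte at the lowest address.
The bytes are already most-significant first: 0x9DA6288C.
Top bit is set, so as a signed 32-bit value this is 0x9DA6288C − 2^32 = -1650055028.

-1650055028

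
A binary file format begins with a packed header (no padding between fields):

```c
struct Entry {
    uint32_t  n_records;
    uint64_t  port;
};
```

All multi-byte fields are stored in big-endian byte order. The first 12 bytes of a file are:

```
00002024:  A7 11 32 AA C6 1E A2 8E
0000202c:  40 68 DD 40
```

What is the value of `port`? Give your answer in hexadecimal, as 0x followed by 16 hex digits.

`port` follows `n_records` (4 bytes), so it starts at byte offset 4 and occupies 8 bytes.
Bytes at offsets 4..11: C6 1E A2 8E 40 68 DD 40.
Big-endian: lowest address holds the most-significant byte.
The bytes are already most-significant first: 0xC61EA28E4068DD40.

0xC61EA28E4068DD40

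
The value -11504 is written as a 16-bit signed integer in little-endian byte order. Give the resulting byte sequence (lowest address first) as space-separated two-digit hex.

10 D3

Two's complement of -11504 in 16 bits: 11504 = 0x2CF0; invert → 0xD30F; add 1 → 0xD310.
Split into bytes (most-significant first): D3 10.
In little-endian order the low byte comes first in memory.
So at ascending addresses the bytes are 10 D3.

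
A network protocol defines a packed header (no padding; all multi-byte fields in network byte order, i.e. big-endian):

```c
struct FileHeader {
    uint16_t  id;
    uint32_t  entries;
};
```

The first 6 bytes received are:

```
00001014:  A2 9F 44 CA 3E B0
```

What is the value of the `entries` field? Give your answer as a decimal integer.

`entries` follows `id` (2 bytes), so it starts at byte offset 2 and occupies 4 bytes.
Bytes at offsets 2..5: 44 CA 3E B0.
Big-endian: lowest address holds the most-significant byte.
The bytes are already most-significant first: 0x44CA3EB0.
0x44CA3EB0 = 1154105008.

1154105008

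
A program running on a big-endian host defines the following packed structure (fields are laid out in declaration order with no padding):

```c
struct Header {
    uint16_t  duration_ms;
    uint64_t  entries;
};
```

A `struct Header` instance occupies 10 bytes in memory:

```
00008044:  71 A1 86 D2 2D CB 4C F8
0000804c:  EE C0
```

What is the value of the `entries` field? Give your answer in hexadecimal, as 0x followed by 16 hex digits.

0x86D22DCB4CF8EEC0

`entries` follows `duration_ms` (2 bytes), so it starts at byte offset 2 and occupies 8 bytes.
Bytes at offsets 2..9: 86 D2 2D CB 4C F8 EE C0.
Big-endian stores the most-significant byte at the lowest address.
The bytes are already most-significant first: 0x86D22DCB4CF8EEC0.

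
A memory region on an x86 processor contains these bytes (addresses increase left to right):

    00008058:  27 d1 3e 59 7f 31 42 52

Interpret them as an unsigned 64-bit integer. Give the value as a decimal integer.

5927354482600890663

Little-endian: lowest address holds the least-significant byte.
Reassemble most-significant byte first: 52 42 31 7F 59 3E D1 27 → 0x5242317F593ED127.
0x5242317F593ED127 = 5927354482600890663.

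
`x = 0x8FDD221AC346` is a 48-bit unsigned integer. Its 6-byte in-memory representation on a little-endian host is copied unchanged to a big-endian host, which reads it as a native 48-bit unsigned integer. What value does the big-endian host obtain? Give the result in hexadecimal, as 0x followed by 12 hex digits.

Stored little-endian, the bytes at ascending addresses are 46 C3 1A 22 DD 8F.
Read back as big-endian, the last byte is least significant, giving 0x46C31A22DD8F.

0x46C31A22DD8F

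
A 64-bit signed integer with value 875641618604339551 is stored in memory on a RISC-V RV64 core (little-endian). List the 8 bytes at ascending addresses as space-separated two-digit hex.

5F B1 75 AB 69 E7 26 0C

875641618604339551 in hexadecimal, padded to 64 bits, is 0x0C26E769AB75B15F.
Split into bytes (most-significant first): 0C 26 E7 69 AB 75 B1 5F.
Little-endian: lowest address holds the least-significant byte.
So at ascending addresses the bytes are 5F B1 75 AB 69 E7 26 0C.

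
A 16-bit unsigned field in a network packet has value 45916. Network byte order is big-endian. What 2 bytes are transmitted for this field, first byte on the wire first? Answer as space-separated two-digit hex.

45916 in hexadecimal, padded to 16 bits, is 0xB35C.
Split into bytes (most-significant first): B3 5C.
In big-endian order the high byte comes first in memory.
So the memory order matches the most-significant-first order: B3 5C.

B3 5C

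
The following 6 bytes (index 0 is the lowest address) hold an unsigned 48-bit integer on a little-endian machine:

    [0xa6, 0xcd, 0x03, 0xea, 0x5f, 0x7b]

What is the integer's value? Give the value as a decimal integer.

Little-endian: lowest address holds the least-significant byte.
Reassemble most-significant byte first: 7B 5F EA 03 CD A6 → 0x7B5FEA03CDA6.
0x7B5FEA03CDA6 = 135651878227366.

135651878227366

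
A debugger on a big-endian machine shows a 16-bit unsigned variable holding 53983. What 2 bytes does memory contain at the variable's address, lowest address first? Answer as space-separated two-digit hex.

53983 in hexadecimal, padded to 16 bits, is 0xD2DF.
Split into bytes (most-significant first): D2 DF.
Big-endian stores the most-significant byte at the lowest address.
So the memory order matches the most-significant-first order: D2 DF.

D2 DF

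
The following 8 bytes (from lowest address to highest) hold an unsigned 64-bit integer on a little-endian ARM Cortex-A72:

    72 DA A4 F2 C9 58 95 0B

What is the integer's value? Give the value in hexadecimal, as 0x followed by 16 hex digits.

Little-endian stores the least-significant byte at the lowest address.
Reassemble most-significant byte first: 0B 95 58 C9 F2 A4 DA 72 → 0x0B9558C9F2A4DA72.

0x0B9558C9F2A4DA72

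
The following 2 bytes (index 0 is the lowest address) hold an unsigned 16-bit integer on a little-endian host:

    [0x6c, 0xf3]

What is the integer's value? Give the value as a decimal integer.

Little-endian stores the least-significant byte at the lowest address.
Reassemble most-significant byte first: F3 6C → 0xF36C.
0xF36C = 62316.

62316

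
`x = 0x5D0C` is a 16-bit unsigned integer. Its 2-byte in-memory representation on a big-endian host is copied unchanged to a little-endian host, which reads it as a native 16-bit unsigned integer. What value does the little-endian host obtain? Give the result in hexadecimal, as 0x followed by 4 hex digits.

0x0C5D

Stored big-endian, the bytes at ascending addresses are 5D 0C.
Read back as little-endian, the first byte is least significant, giving 0x0C5D.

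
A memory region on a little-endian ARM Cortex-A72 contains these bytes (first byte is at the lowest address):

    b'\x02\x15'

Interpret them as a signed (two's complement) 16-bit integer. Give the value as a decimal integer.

Little-endian stores the least-significant byte at the lowest address.
Reassemble most-significant byte first: 15 02 → 0x1502.
0x1502 = 5378.

5378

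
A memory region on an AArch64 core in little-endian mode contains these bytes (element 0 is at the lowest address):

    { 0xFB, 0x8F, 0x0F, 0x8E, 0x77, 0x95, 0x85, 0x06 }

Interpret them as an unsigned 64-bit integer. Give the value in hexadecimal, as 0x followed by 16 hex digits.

0x068595778E0F8FFB

Little-endian stores the least-significant byte at the lowest address.
Reassemble most-significant byte first: 06 85 95 77 8E 0F 8F FB → 0x068595778E0F8FFB.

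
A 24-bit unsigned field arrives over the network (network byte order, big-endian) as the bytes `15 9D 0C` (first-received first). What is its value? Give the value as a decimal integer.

1416460

In big-endian order the high byte comes first in memory.
The bytes are already most-significant first: 0x159D0C.
0x159D0C = 1416460.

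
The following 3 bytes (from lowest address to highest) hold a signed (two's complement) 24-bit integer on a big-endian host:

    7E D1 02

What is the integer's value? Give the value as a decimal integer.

Big-endian stores the most-significant byte at the lowest address.
The bytes are already most-significant first: 0x7ED102.
0x7ED102 = 8311042.

8311042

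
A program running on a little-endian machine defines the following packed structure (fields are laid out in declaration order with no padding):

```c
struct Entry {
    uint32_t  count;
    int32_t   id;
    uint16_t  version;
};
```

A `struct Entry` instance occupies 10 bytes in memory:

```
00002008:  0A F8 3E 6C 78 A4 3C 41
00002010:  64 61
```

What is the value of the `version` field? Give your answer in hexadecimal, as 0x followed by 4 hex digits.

`version` follows `count` (4 B), `id` (4 B), so it starts at offset 4 + 4 = 8 and occupies 2 bytes.
Bytes at offsets 8..9: 64 61.
In little-endian order the low byte comes first in memory.
Reassemble most-significant byte first: 61 64 → 0x6164.

0x6164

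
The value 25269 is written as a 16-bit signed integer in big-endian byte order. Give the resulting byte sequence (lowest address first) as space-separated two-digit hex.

62 B5

25269 in hexadecimal, padded to 16 bits, is 0x62B5.
Split into bytes (most-significant first): 62 B5.
In big-endian order the high byte comes first in memory.
So the memory order matches the most-significant-first order: 62 B5.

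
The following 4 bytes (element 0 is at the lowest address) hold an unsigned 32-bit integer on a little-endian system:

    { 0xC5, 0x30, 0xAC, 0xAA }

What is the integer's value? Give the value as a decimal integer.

In little-endian order the low byte comes first in memory.
Reassemble most-significant byte first: AA AC 30 C5 → 0xAAAC30C5.
0xAAAC30C5 = 2863411397.

2863411397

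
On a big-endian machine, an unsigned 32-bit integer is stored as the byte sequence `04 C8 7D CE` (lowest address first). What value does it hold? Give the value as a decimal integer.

Big-endian stores the most-significant byte at the lowest address.
The bytes are already most-significant first: 0x04C87DCE.
0x04C87DCE = 80248270.

80248270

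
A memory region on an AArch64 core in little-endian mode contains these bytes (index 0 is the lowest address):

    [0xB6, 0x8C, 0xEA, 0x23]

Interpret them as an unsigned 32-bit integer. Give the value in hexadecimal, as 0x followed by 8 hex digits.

0x23EA8CB6

In little-endian order the low byte comes first in memory.
Reassemble most-significant byte first: 23 EA 8C B6 → 0x23EA8CB6.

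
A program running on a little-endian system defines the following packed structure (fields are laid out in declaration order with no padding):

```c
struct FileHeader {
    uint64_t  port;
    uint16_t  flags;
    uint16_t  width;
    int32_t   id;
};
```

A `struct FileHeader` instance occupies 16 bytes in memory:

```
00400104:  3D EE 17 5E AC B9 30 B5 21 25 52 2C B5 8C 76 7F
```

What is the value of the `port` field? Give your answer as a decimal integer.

13056139469711207997

`port` is the first field, at byte offset 0, occupying 8 bytes.
Bytes at offsets 0..7: 3D EE 17 5E AC B9 30 B5.
In little-endian order the low byte comes first in memory.
Reassemble most-significant byte first: B5 30 B9 AC 5E 17 EE 3D → 0xB530B9AC5E17EE3D.
0xB530B9AC5E17EE3D = 13056139469711207997.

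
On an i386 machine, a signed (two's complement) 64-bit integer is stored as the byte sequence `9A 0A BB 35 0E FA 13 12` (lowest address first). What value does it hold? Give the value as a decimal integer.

Little-endian: lowest address holds the least-significant byte.
Reassemble most-significant byte first: 12 13 FA 0E 35 BB 0A 9A → 0x1213FA0E35BB0A9A.
0x1213FA0E35BB0A9A = 1302659656178141850.

1302659656178141850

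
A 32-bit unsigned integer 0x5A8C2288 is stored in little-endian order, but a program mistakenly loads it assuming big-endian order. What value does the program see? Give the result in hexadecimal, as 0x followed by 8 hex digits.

Stored little-endian, the bytes at ascending addresses are 88 22 8C 5A.
Read back as big-endian, the last byte is least significant, giving 0x88228C5A.

0x88228C5A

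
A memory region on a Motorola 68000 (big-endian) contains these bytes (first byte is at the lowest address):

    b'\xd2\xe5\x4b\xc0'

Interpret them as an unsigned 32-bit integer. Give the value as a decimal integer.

3538242496

In big-endian order the high byte comes first in memory.
The bytes are already most-significant first: 0xD2E54BC0.
0xD2E54BC0 = 3538242496.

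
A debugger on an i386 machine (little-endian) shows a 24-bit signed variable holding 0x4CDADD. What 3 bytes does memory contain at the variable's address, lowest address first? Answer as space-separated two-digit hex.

DD DA 4C

Split into bytes (most-significant first): 4C DA DD.
In little-endian order the low byte comes first in memory.
So at ascending addresses the bytes are DD DA 4C.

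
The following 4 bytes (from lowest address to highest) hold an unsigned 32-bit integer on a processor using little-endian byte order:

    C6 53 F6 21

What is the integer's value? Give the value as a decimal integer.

Little-endian: lowest address holds the least-significant byte.
Reassemble most-significant byte first: 21 F6 53 C6 → 0x21F653C6.
0x21F653C6 = 569791430.

569791430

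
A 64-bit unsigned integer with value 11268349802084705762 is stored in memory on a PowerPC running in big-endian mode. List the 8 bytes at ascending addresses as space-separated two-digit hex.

9C 61 38 71 56 1A 25 E2

11268349802084705762 in hexadecimal, padded to 64 bits, is 0x9C613871561A25E2.
Split into bytes (most-significant first): 9C 61 38 71 56 1A 25 E2.
Big-endian stores the most-significant byte at the lowest address.
So the memory order matches the most-significant-first order: 9C 61 38 71 56 1A 25 E2.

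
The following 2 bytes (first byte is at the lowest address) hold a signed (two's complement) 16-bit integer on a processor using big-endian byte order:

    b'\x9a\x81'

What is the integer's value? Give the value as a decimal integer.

In big-endian order the high byte comes first in memory.
The bytes are already most-significant first: 0x9A81.
Top bit is set, so as a signed 16-bit value this is 0x9A81 − 2^16 = -25983.

-25983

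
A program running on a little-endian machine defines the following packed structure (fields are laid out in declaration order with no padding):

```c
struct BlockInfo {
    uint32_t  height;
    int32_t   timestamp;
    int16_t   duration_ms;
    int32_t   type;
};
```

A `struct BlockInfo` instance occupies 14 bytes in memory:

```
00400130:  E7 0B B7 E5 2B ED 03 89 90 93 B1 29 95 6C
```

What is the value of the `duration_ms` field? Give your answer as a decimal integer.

`duration_ms` follows `height` (4 B), `timestamp` (4 B), so it starts at offset 4 + 4 = 8 and occupies 2 bytes.
Bytes at offsets 8..9: 90 93.
In little-endian order the low byte comes first in memory.
Reassemble most-significant byte first: 93 90 → 0x9390.
Top bit is set, so as a signed 16-bit value this is 0x9390 − 2^16 = -27760.

-27760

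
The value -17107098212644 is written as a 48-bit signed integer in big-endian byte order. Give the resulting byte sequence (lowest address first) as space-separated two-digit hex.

Two's complement of -17107098212644 in 48 bits: 17107098212644 = 0x0F8F0E831924; invert → 0xF070F17CE6DB; add 1 → 0xF070F17CE6DC.
Split into bytes (most-significant first): F0 70 F1 7C E6 DC.
Big-endian stores the most-significant byte at the lowest address.
So the memory order matches the most-significant-first order: F0 70 F1 7C E6 DC.

F0 70 F1 7C E6 DC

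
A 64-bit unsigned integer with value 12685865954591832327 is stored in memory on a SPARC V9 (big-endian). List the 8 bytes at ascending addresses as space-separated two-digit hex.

12685865954591832327 in hexadecimal, padded to 64 bits, is 0xB00D3FDF83AAF907.
Split into bytes (most-significant first): B0 0D 3F DF 83 AA F9 07.
Big-endian stores the most-significant byte at the lowest address.
So the memory order matches the most-significant-first order: B0 0D 3F DF 83 AA F9 07.

B0 0D 3F DF 83 AA F9 07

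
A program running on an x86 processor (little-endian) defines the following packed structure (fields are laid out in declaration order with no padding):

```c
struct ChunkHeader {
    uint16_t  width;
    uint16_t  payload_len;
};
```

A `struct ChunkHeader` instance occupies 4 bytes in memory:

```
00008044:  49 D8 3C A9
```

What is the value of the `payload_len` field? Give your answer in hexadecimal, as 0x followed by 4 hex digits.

0xA93C

`payload_len` follows `width` (2 bytes), so it starts at byte offset 2 and occupies 2 bytes.
Bytes at offsets 2..3: 3C A9.
In little-endian order the low byte comes first in memory.
Reassemble most-significant byte first: A9 3C → 0xA93C.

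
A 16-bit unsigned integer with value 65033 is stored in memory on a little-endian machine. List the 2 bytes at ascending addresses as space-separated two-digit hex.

09 FE

65033 in hexadecimal, padded to 16 bits, is 0xFE09.
Split into bytes (most-significant first): FE 09.
In little-endian order the low byte comes first in memory.
So at ascending addresses the bytes are 09 FE.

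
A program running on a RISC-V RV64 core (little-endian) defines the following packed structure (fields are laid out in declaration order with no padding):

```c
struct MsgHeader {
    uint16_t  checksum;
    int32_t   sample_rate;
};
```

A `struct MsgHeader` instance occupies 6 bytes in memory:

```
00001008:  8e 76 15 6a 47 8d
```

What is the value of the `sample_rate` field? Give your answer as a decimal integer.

-1924699627

`sample_rate` follows `checksum` (2 bytes), so it starts at byte offset 2 and occupies 4 bytes.
Bytes at offsets 2..5: 15 6A 47 8D.
Little-endian: lowest address holds the least-significant byte.
Reassemble most-significant byte first: 8D 47 6A 15 → 0x8D476A15.
Top bit is set, so as a signed 32-bit value this is 0x8D476A15 − 2^32 = -1924699627.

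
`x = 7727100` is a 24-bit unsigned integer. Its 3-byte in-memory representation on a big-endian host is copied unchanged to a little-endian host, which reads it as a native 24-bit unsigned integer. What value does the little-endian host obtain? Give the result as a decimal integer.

16574325

7727100 in 24-bit hexadecimal is 0x75E7FC.
Stored big-endian, the bytes at ascending addresses are 75 E7 FC.
Read back as little-endian, the first byte is least significant, giving 0xFCE775.
0xFCE775 = 16574325.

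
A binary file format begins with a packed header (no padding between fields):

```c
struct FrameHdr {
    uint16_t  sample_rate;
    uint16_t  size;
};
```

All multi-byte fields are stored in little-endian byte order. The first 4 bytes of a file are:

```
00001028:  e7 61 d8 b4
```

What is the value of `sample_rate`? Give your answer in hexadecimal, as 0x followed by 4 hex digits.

`sample_rate` is the first field, at byte offset 0, occupying 2 bytes.
Bytes at offsets 0..1: E7 61.
Little-endian stores the least-significant byte at the lowest address.
Reassemble most-significant byte first: 61 E7 → 0x61E7.

0x61E7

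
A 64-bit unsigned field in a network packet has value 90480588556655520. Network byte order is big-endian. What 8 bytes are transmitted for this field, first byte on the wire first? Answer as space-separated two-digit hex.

01 41 73 9D AB FC DB A0

90480588556655520 in hexadecimal, padded to 64 bits, is 0x0141739DABFCDBA0.
Split into bytes (most-significant first): 01 41 73 9D AB FC DB A0.
Big-endian: lowest address holds the most-significant byte.
So the memory order matches the most-significant-first order: 01 41 73 9D AB FC DB A0.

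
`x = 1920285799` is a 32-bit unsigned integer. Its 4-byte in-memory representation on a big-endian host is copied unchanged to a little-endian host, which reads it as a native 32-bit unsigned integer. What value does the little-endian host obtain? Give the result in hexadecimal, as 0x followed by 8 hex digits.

0x673C7572

1920285799 in 32-bit hexadecimal is 0x72753C67.
Stored big-endian, the bytes at ascending addresses are 72 75 3C 67.
Read back as little-endian, the first byte is least significant, giving 0x673C7572.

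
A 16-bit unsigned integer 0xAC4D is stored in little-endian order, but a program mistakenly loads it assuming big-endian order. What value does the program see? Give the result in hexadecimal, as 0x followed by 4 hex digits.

0x4DAC

Stored little-endian, the bytes at ascending addresses are 4D AC.
Read back as big-endian, the last byte is least significant, giving 0x4DAC.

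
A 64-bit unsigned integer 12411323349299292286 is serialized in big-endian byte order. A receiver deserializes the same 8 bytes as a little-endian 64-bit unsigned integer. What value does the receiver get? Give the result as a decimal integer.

12411323349299292286 in 64-bit hexadecimal is 0xAC3DE0D4037EE87E.
Stored big-endian, the bytes at ascending addresses are AC 3D E0 D4 03 7E E8 7E.
Read back as little-endian, the first byte is least significant, giving 0x7EE87E03D4E03DAC.
0x7EE87E03D4E03DAC = 9144697598297259436.

9144697598297259436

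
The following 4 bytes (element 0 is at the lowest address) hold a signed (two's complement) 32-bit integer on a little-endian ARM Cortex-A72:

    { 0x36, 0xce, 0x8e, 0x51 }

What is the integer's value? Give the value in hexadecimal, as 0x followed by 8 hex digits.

In little-endian order the low byte comes first in memory.
Reassemble most-significant byte first: 51 8E CE 36 → 0x518ECE36.

0x518ECE36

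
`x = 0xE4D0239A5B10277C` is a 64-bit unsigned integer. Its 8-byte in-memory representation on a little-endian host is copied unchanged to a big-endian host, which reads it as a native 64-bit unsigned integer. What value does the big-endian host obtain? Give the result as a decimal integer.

8946137170408886500

Stored little-endian, the bytes at ascending addresses are 7C 27 10 5B 9A 23 D0 E4.
Read back as big-endian, the last byte is least significant, giving 0x7C27105B9A23D0E4.
0x7C27105B9A23D0E4 = 8946137170408886500.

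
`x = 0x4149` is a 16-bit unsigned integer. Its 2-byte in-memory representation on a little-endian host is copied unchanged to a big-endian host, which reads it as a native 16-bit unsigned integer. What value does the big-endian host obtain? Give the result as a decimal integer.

Stored little-endian, the bytes at ascending addresses are 49 41.
Read back as big-endian, the last byte is least significant, giving 0x4941.
0x4941 = 18753.

18753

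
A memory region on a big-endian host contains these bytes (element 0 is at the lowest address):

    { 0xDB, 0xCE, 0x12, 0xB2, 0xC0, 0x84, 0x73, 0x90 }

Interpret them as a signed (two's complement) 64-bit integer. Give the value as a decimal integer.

Big-endian: lowest address holds the most-significant byte.
The bytes are already most-significant first: 0xDBCE12B2C0847390.
Top bit is set, so as a signed 64-bit value this is 0xDBCE12B2C0847390 − 2^64 = -2608126575257554032.

-2608126575257554032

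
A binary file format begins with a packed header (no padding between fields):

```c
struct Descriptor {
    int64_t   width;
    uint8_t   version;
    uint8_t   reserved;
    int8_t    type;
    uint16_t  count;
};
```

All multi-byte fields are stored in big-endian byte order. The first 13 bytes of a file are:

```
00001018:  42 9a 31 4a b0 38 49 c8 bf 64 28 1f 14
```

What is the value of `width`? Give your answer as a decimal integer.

4799202549770504648

`width` is the first field, at byte offset 0, occupying 8 bytes.
Bytes at offsets 0..7: 42 9A 31 4A B0 38 49 C8.
In big-endian order the high byte comes first in memory.
The bytes are already most-significant first: 0x429A314AB03849C8.
0x429A314AB03849C8 = 4799202549770504648.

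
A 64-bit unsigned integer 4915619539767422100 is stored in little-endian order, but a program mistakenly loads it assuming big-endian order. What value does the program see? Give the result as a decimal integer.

10695150156569458500

4915619539767422100 in 64-bit hexadecimal is 0x4437C9ED66CE6C94.
Stored little-endian, the bytes at ascending addresses are 94 6C CE 66 ED C9 37 44.
Read back as big-endian, the last byte is least significant, giving 0x946CCE66EDC93744.
0x946CCE66EDC93744 = 10695150156569458500.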